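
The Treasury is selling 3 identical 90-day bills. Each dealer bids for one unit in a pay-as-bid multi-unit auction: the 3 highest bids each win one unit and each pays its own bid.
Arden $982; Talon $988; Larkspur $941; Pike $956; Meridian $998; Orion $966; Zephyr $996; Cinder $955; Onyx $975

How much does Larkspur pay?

Larkspur pays $0

Sorting: 998 (Meridian), 996 (Zephyr), 988 (Talon), 982 (Arden), 975 (Onyx), …
Top 3: Meridian, Zephyr, Talon.
Larkspur does not win → $0.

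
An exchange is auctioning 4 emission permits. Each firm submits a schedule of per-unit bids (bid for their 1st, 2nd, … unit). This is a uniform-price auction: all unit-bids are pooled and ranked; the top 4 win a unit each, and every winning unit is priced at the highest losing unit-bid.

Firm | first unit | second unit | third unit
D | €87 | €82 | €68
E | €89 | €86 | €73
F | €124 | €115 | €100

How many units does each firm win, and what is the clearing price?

Pooled unit-bids ranked (top 4): 124 (F-1), 115 (F-2), 100 (F-3), 89 (E-1)
Highest rejected unit-bid = €87.
Allocation: E 1, F 3.

E 1, F 3; clearing price €87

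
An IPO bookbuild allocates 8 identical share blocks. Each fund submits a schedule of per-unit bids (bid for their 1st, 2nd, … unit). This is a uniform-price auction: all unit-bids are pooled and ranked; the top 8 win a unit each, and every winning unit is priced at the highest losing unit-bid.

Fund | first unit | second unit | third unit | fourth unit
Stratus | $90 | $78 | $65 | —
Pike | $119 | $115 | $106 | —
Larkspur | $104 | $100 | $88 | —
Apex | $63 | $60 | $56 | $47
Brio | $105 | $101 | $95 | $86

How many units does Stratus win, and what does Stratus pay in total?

All unit-bids, highest first — top 8: 119 (Pike-1), 115 (Pike-2), 106 (Pike-3), 105 (Brio-1), 104 (Larkspur-1), 101 (Brio-2), 100 (Larkspur-2), 95 (Brio-3)
The (k+1)-th unit-bid is $90.
Stratus wins 0 unit(s) at $90 each.

Stratus: 0 units, pays $0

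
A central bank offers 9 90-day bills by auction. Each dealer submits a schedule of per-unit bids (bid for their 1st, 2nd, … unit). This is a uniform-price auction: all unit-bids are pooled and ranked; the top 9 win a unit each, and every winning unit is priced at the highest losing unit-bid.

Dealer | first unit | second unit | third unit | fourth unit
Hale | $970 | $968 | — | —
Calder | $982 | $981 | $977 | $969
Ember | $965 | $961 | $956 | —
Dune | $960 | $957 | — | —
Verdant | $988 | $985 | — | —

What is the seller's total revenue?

Total revenue: $8,649

Merging the schedules and taking the best 9: 988 (Verdant-1), 985 (Verdant-2), 982 (Calder-1), 981 (Calder-2), 977 (Calder-3), 970 (Hale-1), 969 (Calder-4), 968 (Hale-2), 965 (Ember-1)
Highest rejected unit-bid = $961.
Allocation: Calder 4, Ember 1, Hale 2, Verdant 2. Every unit priced at $961.
Revenue = 9 × 961 = $8,649.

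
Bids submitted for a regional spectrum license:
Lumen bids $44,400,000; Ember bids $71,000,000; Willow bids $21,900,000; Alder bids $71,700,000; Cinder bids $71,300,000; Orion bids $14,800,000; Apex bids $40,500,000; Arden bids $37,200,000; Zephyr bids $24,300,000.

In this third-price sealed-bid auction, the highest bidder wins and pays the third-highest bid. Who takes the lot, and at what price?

Alder pays $71,000,000

Bids in order: 71,700,000 (Alder) > 71,300,000 (Cinder) > 71,000,000 (Ember) > 44,400,000 (Lumen) > 40,500,000 (Apex) > 37,200,000 (Arden) > …
Alder wins; payment is bid #3 in the ranking = $71,000,000.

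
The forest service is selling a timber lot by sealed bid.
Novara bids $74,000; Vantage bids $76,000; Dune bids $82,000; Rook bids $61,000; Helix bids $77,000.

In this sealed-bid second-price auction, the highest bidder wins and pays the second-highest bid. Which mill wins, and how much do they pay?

Bids ranked: 82,000 (Dune) > 77,000 (Helix) > 76,000 (Vantage) > 74,000 (Novara) > 61,000 (Rook)
Dune is highest; pays the second-highest bid, $77,000.

Dune pays $77,000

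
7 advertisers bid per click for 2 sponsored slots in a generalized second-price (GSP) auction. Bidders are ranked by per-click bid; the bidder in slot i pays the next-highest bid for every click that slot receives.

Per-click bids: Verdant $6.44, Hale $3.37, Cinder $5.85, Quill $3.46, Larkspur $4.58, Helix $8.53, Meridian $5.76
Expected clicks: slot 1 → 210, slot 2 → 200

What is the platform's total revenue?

Total revenue: $2522.40

Per-click bids in order: $8.53 (Helix) > $6.44 (Verdant) > $5.85 (Cinder) > …
Slot 1: Helix pays $6.44 × 210 = $1352.40
Slot 2: Verdant pays $5.85 × 200 = $1170.00
Total = $2522.40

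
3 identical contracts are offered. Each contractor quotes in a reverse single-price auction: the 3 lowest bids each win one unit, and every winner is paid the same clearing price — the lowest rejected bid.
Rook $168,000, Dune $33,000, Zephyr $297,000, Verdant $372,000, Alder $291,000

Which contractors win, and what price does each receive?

Bids ranked low→high: 33,000 (Dune), 168,000 (Rook), 291,000 (Alder), 297,000 (Zephyr), 372,000 (Verdant)
Lowest 3: Dune, Rook, Alder.
Lowest unsuccessful bid: $297,000 → clearing price.

Dune, Rook, Alder; each is paid $297,000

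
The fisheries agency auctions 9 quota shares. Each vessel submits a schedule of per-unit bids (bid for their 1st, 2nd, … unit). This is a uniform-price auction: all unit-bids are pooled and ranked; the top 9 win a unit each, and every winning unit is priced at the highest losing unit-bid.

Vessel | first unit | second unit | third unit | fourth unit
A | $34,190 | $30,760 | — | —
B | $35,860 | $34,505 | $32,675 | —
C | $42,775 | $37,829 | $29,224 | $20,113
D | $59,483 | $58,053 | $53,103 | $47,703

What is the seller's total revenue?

Merging the schedules and taking the best 9: 59,483 (D-1), 58,053 (D-2), 53,103 (D-3), 47,703 (D-4), 42,775 (C-1), 37,829 (C-2), 35,860 (B-1), 34,505 (B-2), 34,190 (A-1)
Highest rejected unit-bid = $32,675.
Allocation: A 1, B 2, C 2, D 4. Every unit priced at $32,675.
Revenue = 9 × 32,675 = $294,075.

Total revenue: $294,075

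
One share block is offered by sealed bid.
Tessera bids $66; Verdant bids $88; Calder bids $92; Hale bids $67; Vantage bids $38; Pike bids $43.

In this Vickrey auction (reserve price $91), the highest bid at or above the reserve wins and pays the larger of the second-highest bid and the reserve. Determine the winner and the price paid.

Calder pays $91

Sorting bids: 92 (Calder) > 88 (Verdant) > 67 (Hale) > 66 (Tessera) > 43 (Pike) > 38 (Vantage)
Highest eligible bid: Calder at $92.
Second-highest bid $88 is below the reserve $91, so the reserve binds → payment $91.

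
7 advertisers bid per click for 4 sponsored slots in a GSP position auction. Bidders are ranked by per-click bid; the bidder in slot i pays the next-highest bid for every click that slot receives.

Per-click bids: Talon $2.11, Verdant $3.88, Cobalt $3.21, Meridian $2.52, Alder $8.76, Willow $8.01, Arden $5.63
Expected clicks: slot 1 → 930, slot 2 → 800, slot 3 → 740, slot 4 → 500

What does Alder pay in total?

Per-click bids in order: $8.76 (Alder) > $8.01 (Willow) > $5.63 (Arden) > $3.88 (Verdant) > $3.21 (Cobalt) > …
Alder holds slot 1 → pays next bid $8.01 × 930 clicks = $7449.30.

Alder pays $7449.30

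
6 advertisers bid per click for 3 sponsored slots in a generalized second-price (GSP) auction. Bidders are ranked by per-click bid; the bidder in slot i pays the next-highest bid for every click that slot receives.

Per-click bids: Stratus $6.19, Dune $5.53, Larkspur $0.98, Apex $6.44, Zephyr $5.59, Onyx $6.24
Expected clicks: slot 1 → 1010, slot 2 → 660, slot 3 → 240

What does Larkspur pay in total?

Larkspur pays $0.00

Per-click bids in order: $6.44 (Apex) > $6.24 (Onyx) > $6.19 (Stratus) > $5.59 (Zephyr) > …
Larkspur ranks below slot 3 → no slot, pays nothing.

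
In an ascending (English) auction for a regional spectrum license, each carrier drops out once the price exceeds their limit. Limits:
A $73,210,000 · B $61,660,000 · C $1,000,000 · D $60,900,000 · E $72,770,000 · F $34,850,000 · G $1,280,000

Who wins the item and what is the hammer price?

A wins at $72,770,000

Sorting limits: 73,210,000 (A) > 72,770,000 (E) > 61,660,000 (B) > 60,900,000 (D) > 34,850,000 (F) > 1,280,000 (G) > …
Bidding ends when E exits at $72,770,000; A takes it.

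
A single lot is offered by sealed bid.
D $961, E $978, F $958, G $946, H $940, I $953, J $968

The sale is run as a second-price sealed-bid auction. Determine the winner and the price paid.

E pays $968

Bids in order: 978 (E) > 968 (J) > 961 (D) > 958 (F) > 953 (I) > 946 (G) > …
E is highest; pays the second-highest bid, $968.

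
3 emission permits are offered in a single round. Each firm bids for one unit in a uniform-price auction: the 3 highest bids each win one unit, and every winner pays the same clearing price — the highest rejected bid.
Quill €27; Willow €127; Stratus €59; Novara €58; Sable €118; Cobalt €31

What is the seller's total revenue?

Bids ranked high→low: 127 (Willow), 118 (Sable), 59 (Stratus), 58 (Novara), 31 (Cobalt), …
The 3 highest are Willow, Sable, Stratus.
First losing bid is Novara's €58, which sets the uniform price.
Total revenue = 3 × €58 = €174.

Total revenue: €174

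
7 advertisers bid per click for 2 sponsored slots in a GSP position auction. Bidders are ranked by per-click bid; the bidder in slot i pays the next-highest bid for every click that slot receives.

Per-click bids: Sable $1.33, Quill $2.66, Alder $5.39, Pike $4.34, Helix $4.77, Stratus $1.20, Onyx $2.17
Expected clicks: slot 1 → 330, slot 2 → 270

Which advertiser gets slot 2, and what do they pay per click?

Helix; $4.34 per click

Ranked by bid: $5.39 (Alder) > $4.77 (Helix) > $4.34 (Pike) > …
Slot 2 goes to the second-ranked bidder, Helix, who pays the next bid down: $4.34/click.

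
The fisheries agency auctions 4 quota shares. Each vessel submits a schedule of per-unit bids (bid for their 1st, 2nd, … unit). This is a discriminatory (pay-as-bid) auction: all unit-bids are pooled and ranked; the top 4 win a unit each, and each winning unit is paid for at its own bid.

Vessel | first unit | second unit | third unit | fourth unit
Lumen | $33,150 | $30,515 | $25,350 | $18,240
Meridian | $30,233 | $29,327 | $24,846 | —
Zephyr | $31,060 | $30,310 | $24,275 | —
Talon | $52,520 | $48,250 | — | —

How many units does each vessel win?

All unit-bids, highest first — top 4: 52,520 (Talon-1), 48,250 (Talon-2), 33,150 (Lumen-1), 31,060 (Zephyr-1)
Next rejected bid: $30,515 (not a price — pay-as-bid).
Allocation: Lumen 1, Talon 2, Zephyr 1.

Lumen 1, Talon 2, Zephyr 1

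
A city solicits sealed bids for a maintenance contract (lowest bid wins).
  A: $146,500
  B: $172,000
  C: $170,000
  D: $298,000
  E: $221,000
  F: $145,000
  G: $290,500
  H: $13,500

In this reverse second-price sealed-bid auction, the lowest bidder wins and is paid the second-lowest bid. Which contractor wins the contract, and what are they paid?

H is paid $145,000

Sorting bids: 13,500 (H) < 145,000 (F) < 146,500 (A) < 170,000 (C) < 172,000 (B) < 221,000 (E) < …
Second-price: H is paid F's bid of $145,000.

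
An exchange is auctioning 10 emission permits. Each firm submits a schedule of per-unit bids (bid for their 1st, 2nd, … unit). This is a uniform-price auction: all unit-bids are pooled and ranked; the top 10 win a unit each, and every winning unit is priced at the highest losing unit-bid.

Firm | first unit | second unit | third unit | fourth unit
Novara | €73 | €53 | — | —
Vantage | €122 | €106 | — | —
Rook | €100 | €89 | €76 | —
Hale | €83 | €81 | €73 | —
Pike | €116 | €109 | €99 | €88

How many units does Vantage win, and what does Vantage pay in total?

Vantage: 2 units, pays €152

Merging the schedules and taking the best 10: 122 (Vantage-1), 116 (Pike-1), 109 (Pike-2), 106 (Vantage-2), 100 (Rook-1), 99 (Pike-3), 89 (Rook-2), 88 (Pike-4), 83 (Hale-1), 81 (Hale-2)
First bid not allocated: €76.
Vantage wins 2 unit(s) at €76 each.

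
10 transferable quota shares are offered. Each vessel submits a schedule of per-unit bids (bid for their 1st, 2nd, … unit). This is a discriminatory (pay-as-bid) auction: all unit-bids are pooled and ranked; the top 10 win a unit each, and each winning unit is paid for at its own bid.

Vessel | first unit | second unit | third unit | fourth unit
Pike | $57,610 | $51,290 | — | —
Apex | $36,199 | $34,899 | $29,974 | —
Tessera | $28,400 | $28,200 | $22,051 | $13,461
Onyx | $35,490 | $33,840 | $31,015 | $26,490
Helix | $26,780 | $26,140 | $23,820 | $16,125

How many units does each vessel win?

All unit-bids, highest first — top 10: 57,610 (Pike-1), 51,290 (Pike-2), 36,199 (Apex-1), 35,490 (Onyx-1), 34,899 (Apex-2), 33,840 (Onyx-2), 31,015 (Onyx-3), 29,974 (Apex-3), 28,400 (Tessera-1), 28,200 (Tessera-2)
Next rejected bid: $26,780 (not a price — pay-as-bid).
Allocation: Apex 3, Onyx 3, Pike 2, Tessera 2.

Apex 3, Onyx 3, Pike 2, Tessera 2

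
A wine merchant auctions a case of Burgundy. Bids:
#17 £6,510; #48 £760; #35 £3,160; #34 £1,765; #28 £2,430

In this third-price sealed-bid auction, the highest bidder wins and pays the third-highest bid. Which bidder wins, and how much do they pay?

Bids in order: 6,510 (#17) > 3,160 (#35) > 2,430 (#28) > 1,765 (#34) > 760 (#48)
#17 is highest; pays the third-highest bid, £2,430.

#17 pays £2,430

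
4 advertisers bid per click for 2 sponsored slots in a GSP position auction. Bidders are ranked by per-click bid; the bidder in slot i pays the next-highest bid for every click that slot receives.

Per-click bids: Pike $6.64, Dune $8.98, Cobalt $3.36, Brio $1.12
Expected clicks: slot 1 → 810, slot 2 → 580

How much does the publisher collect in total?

Sorting advertisers: $8.98 (Dune) > $6.64 (Pike) > $3.36 (Cobalt) > …
Slot 1: Dune pays $6.64 × 810 = $5378.40
Slot 2: Pike pays $3.36 × 580 = $1948.80
Total = $7327.20

Total revenue: $7327.20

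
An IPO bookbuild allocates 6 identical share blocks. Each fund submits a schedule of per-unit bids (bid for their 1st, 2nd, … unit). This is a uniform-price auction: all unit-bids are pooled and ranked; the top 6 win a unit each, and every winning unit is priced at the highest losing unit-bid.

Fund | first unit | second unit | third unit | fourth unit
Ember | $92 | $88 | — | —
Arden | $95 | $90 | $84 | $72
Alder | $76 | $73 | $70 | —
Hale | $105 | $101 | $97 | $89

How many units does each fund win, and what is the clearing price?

Merging the schedules and taking the best 6: 105 (Hale-1), 101 (Hale-2), 97 (Hale-3), 95 (Arden-1), 92 (Ember-1), 90 (Arden-2)
First bid not allocated: $89.
Allocation: Arden 2, Ember 1, Hale 3.

Arden 2, Ember 1, Hale 3; clearing price $89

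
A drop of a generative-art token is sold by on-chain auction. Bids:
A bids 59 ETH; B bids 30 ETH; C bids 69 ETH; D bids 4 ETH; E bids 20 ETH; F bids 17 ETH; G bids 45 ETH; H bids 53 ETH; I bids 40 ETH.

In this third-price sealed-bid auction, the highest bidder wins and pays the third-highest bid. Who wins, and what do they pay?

Bids ranked: 69 (C) > 59 (A) > 53 (H) > 45 (G) > 40 (I) > 30 (B) > …
C wins; payment is bid #3 in the ranking = 53 ETH.

C pays 53 ETH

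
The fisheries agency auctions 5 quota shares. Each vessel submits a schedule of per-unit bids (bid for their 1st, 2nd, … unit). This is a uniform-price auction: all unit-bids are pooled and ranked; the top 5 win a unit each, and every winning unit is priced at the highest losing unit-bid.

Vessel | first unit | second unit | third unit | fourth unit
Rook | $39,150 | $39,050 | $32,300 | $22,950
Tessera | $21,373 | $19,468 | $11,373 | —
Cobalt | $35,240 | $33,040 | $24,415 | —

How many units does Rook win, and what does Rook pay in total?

Merging the schedules and taking the best 5: 39,150 (Rook-1), 39,050 (Rook-2), 35,240 (Cobalt-1), 33,040 (Cobalt-2), 32,300 (Rook-3)
The (k+1)-th unit-bid is $24,415.
Rook wins 3 unit(s) at $24,415 each.

Rook: 3 units, pays $73,245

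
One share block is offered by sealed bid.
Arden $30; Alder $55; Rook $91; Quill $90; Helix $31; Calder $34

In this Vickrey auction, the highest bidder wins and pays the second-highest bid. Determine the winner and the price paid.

Bids in order: 91 (Rook) > 90 (Quill) > 55 (Alder) > 34 (Calder) > 31 (Helix) > 30 (Arden)
Rook is highest; pays the second-highest bid, $90.

Rook pays $90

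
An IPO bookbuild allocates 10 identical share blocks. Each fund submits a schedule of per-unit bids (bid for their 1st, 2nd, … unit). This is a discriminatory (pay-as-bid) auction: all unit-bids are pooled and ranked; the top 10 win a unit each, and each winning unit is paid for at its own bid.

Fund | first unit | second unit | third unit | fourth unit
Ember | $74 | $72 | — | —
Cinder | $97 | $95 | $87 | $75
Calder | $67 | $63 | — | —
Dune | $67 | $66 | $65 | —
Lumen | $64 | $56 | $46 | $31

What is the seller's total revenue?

Merging the schedules and taking the best 10: 97 (Cinder-1), 95 (Cinder-2), 87 (Cinder-3), 75 (Cinder-4), 74 (Ember-1), 72 (Ember-2), 67 (Calder-1), 67 (Dune-1), 66 (Dune-2), 65 (Dune-3)
Next rejected bid: $64 (not a price — pay-as-bid).
Each winning unit pays its own bid.
Revenue = 97 + 95 + 87 + 75 + 74 + 72 + 67 + 67 + 66 + 65 = $765.

Total revenue: $765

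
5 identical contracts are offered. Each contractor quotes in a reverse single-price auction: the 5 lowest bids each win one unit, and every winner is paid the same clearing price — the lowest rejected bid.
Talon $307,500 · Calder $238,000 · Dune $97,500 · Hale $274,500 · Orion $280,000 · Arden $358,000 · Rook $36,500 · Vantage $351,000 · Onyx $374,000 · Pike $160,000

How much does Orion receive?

Orion is paid $0

Sorting: 36,500 (Rook), 97,500 (Dune), 160,000 (Pike), 238,000 (Calder), 274,500 (Hale), 280,000 (Orion), 307,500 (Talon), …
Winners (5 units): Rook, Dune, Pike, Calder, Hale.
Clearing price = lowest rejected bid = $280,000.
Orion does not win → is paid $0.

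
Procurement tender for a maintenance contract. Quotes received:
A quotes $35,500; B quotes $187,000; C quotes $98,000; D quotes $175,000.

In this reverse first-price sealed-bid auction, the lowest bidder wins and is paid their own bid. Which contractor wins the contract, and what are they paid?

A is paid $35,500

Sorting bids: 35,500 (A) < 98,000 (C) < 175,000 (D) < 187,000 (B)
First-price: A is paid what they bid, $35,500.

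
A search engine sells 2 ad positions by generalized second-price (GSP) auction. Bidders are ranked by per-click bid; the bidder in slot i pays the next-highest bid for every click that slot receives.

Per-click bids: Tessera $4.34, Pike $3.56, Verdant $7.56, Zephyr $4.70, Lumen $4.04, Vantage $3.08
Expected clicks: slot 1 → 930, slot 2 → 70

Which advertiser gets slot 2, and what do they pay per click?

Zephyr; $4.34 per click

Sorting advertisers: $7.56 (Verdant) > $4.70 (Zephyr) > $4.34 (Tessera) > …
Slot 2 goes to the second-ranked bidder, Zephyr, who pays the next bid down: $4.34/click.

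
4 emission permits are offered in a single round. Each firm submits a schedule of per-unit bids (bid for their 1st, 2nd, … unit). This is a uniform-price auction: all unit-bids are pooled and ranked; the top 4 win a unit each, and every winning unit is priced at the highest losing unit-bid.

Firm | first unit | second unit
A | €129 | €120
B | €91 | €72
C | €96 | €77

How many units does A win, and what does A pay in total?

A: 2 units, pays €154

Pooled unit-bids ranked (top 4): 129 (A-1), 120 (A-2), 96 (C-1), 91 (B-1)
Highest rejected unit-bid = €77.
A wins 2 unit(s) at €77 each.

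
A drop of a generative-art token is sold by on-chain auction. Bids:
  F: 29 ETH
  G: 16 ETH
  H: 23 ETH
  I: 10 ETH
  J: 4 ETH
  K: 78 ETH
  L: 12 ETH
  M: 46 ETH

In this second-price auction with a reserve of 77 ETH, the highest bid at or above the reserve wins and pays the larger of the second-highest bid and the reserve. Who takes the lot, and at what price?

Bids in order: 78 (K) > 46 (M) > 29 (F) > 23 (H) > 16 (G) > 12 (L) > …
K has the top bid at or above the reserve (78 ETH).
Second-highest bid 46 ETH is below the reserve 77 ETH, so the reserve binds → payment 77 ETH.

K pays 77 ETH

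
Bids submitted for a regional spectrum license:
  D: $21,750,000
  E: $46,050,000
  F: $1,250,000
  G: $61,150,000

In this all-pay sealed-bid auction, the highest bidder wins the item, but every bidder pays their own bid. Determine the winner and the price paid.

G pays $61,150,000

All-pay sealed-bid auction: the highest bidder wins the item, but every bidder pays their own bid.
Sorting bids: 61,150,000 (G) > 46,050,000 (E) > 21,750,000 (D) > 1,250,000 (F)
G wins with the top bid; all bids are sunk regardless.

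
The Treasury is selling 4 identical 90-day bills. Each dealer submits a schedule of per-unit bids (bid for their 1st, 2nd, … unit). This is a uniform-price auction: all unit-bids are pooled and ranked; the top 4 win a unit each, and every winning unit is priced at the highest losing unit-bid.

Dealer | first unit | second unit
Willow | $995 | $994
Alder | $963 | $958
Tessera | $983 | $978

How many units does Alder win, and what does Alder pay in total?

Alder: 0 units, pays $0

Merging the schedules and taking the best 4: 995 (Willow-1), 994 (Willow-2), 983 (Tessera-1), 978 (Tessera-2)
First bid not allocated: $963.
Alder wins 0 unit(s) at $963 each.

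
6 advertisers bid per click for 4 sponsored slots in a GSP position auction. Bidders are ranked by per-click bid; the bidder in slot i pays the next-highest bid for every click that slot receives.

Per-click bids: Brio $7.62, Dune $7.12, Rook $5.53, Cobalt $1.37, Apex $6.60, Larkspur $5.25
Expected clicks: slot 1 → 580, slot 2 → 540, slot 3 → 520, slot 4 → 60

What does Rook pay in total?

Rook pays $315.00

Per-click bids in order: $7.62 (Brio) > $7.12 (Dune) > $6.60 (Apex) > $5.53 (Rook) > $5.25 (Larkspur) > …
Rook holds slot 4 → pays next bid $5.25 × 60 clicks = $315.00.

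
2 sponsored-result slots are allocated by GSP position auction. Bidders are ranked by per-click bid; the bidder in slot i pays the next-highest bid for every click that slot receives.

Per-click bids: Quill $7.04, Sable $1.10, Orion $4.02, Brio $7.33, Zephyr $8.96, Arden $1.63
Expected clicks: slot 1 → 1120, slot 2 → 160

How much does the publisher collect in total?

Total revenue: $9336.00

Sorting advertisers: $8.96 (Zephyr) > $7.33 (Brio) > $7.04 (Quill) > …
Slot 1: Zephyr pays $7.33 × 1120 = $8209.60
Slot 2: Brio pays $7.04 × 160 = $1126.40
Total = $9336.00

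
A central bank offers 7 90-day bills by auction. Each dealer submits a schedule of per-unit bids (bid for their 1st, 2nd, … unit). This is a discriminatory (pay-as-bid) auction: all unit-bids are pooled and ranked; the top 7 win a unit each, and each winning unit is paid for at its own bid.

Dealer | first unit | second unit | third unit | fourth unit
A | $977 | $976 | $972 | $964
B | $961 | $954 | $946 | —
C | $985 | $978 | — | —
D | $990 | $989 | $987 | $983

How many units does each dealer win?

Merging the schedules and taking the best 7: 990 (D-1), 989 (D-2), 987 (D-3), 985 (C-1), 983 (D-4), 978 (C-2), 977 (A-1)
Next rejected bid: $976 (not a price — pay-as-bid).
Allocation: A 1, C 2, D 4.

A 1, C 2, D 4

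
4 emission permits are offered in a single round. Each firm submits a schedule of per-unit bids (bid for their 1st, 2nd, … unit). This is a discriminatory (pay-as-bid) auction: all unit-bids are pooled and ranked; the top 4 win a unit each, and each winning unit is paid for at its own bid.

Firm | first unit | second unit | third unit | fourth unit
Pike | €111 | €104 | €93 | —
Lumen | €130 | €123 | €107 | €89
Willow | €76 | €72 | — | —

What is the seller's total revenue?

All unit-bids, highest first — top 4: 130 (Lumen-1), 123 (Lumen-2), 111 (Pike-1), 107 (Lumen-3)
Next rejected bid: €104 (not a price — pay-as-bid).
Each winning unit pays its own bid.
Revenue = 130 + 123 + 111 + 107 = €471.

Total revenue: €471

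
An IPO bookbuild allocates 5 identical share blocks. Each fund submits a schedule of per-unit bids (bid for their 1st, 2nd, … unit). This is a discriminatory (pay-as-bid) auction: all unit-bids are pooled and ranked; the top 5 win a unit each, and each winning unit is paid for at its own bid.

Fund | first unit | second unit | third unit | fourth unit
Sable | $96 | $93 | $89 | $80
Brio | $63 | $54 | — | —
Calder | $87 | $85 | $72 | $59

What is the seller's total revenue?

Pooled unit-bids ranked (top 5): 96 (Sable-1), 93 (Sable-2), 89 (Sable-3), 87 (Calder-1), 85 (Calder-2)
Next rejected bid: $80 (not a price — pay-as-bid).
Each winning unit pays its own bid.
Revenue = 96 + 93 + 89 + 87 + 85 = $450.

Total revenue: $450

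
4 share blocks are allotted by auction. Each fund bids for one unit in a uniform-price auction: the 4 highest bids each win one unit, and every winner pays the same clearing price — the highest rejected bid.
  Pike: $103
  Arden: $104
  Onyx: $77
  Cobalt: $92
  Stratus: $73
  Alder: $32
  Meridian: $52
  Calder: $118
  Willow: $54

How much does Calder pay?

Ordering the bids: 118 (Calder), 104 (Arden), 103 (Pike), 92 (Cobalt), 77 (Onyx), 73 (Stratus), …
Top 4: Calder, Arden, Pike, Cobalt.
Highest unsuccessful bid: $77 → clearing price.
Calder wins → pays $77.

Calder pays $77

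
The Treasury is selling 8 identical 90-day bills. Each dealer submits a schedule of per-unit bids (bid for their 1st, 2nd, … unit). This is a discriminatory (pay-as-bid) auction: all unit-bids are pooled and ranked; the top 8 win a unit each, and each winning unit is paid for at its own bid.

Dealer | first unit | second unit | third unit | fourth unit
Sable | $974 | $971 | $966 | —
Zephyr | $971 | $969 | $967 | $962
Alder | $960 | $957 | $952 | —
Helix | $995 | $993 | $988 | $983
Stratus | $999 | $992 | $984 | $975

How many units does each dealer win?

Helix 4, Stratus 4

Merging the schedules and taking the best 8: 999 (Stratus-1), 995 (Helix-1), 993 (Helix-2), 992 (Stratus-2), 988 (Helix-3), 984 (Stratus-3), 983 (Helix-4), 975 (Stratus-4)
Next rejected bid: $974 (not a price — pay-as-bid).
Allocation: Helix 4, Stratus 4.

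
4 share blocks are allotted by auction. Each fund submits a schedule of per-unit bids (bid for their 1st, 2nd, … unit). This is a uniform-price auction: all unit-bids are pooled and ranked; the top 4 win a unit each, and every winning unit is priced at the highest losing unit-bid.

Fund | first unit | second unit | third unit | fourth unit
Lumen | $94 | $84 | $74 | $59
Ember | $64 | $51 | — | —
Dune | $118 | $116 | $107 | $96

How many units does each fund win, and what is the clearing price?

All unit-bids, highest first — top 4: 118 (Dune-1), 116 (Dune-2), 107 (Dune-3), 96 (Dune-4)
The (k+1)-th unit-bid is $94.
Allocation: Dune 4.

Dune 4; clearing price $94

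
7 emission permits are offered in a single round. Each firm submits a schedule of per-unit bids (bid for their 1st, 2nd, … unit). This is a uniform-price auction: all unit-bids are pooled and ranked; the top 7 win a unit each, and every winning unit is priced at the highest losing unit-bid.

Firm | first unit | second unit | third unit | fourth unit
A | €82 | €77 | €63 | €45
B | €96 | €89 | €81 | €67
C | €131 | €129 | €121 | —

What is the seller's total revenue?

Total revenue: €539

Pooled unit-bids ranked (top 7): 131 (C-1), 129 (C-2), 121 (C-3), 96 (B-1), 89 (B-2), 82 (A-1), 81 (B-3)
First bid not allocated: €77.
Allocation: A 1, B 3, C 3. Every unit priced at €77.
Revenue = 7 × 77 = €539.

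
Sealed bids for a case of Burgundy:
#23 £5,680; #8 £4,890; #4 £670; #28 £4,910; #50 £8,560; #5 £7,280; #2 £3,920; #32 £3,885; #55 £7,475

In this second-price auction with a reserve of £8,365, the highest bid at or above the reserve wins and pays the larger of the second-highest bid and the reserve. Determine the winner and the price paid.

Second-price auction with a reserve of £8,365: the highest bid at or above the reserve wins and pays the larger of the second-highest bid and the reserve.
Bids ranked: 8,560 (#50) > 7,475 (#55) > 7,280 (#5) > 5,680 (#23) > 4,910 (#28) > 4,890 (#8) > …
#50 has the top bid at or above the reserve (£8,560).
Second-highest bid £7,475 is below the reserve £8,365, so the reserve binds → payment £8,365.

#50 pays £8,365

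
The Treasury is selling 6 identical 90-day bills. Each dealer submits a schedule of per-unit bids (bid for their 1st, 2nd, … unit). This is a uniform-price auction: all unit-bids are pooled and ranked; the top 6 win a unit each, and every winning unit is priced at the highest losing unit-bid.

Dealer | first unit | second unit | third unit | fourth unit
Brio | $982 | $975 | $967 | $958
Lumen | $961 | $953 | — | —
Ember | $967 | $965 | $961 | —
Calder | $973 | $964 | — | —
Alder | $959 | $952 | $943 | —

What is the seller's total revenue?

All unit-bids, highest first — top 6: 982 (Brio-1), 975 (Brio-2), 973 (Calder-1), 967 (Brio-3), 967 (Ember-1), 965 (Ember-2)
First bid not allocated: $964.
Allocation: Brio 3, Calder 1, Ember 2. Every unit priced at $964.
Revenue = 6 × 964 = $5,784.

Total revenue: $5,784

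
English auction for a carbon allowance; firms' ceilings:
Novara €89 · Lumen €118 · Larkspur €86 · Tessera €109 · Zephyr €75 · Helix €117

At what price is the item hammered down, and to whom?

Limits in order: 118 (Lumen) > 117 (Helix) > 109 (Tessera) > 89 (Novara) > 86 (Larkspur) > 75 (Zephyr)
Bidding ends when Helix exits at €117; Lumen takes it.

Lumen wins at €117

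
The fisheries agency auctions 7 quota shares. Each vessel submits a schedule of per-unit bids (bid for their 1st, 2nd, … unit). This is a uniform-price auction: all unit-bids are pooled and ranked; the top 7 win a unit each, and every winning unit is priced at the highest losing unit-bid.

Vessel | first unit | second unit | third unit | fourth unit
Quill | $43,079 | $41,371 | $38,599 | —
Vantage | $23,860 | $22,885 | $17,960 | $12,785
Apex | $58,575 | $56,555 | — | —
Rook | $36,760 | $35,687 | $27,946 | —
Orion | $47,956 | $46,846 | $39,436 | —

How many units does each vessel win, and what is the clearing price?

Apex 2, Orion 3, Quill 2; clearing price $38,599

Pooled unit-bids ranked (top 7): 58,575 (Apex-1), 56,555 (Apex-2), 47,956 (Orion-1), 46,846 (Orion-2), 43,079 (Quill-1), 41,371 (Quill-2), 39,436 (Orion-3)
The (k+1)-th unit-bid is $38,599.
Allocation: Apex 2, Orion 3, Quill 2.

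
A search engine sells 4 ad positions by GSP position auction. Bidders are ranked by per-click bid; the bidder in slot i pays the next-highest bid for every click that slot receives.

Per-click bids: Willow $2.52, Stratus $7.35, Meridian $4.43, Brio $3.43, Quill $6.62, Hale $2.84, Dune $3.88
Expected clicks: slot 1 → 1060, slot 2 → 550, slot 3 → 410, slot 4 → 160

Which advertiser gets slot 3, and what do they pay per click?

Meridian; $3.88 per click

Sorting advertisers: $7.35 (Stratus) > $6.62 (Quill) > $4.43 (Meridian) > $3.88 (Dune) > $3.43 (Brio) > …
Slot 3 goes to the third-ranked bidder, Meridian, who pays the next bid down: $3.88/click.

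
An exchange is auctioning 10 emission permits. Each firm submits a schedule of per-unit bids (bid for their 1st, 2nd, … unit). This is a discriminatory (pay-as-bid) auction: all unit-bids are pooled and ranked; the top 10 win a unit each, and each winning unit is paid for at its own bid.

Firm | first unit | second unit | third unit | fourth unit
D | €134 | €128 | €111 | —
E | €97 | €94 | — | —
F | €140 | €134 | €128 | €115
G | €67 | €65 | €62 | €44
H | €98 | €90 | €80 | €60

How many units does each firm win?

Pooled unit-bids ranked (top 10): 140 (F-1), 134 (D-1), 134 (F-2), 128 (D-2), 128 (F-3), 115 (F-4), 111 (D-3), 98 (H-1), 97 (E-1), 94 (E-2)
Next rejected bid: €90 (not a price — pay-as-bid).
Allocation: D 3, E 2, F 4, H 1.

D 3, E 2, F 4, H 1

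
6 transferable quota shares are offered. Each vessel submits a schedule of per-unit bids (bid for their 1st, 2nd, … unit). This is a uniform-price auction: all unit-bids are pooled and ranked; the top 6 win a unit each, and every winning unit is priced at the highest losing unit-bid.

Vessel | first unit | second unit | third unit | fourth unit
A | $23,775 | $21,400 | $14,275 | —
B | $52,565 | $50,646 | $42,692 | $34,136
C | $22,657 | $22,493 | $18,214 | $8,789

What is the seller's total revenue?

All unit-bids, highest first — top 6: 52,565 (B-1), 50,646 (B-2), 42,692 (B-3), 34,136 (B-4), 23,775 (A-1), 22,657 (C-1)
First bid not allocated: $22,493.
Allocation: A 1, B 4, C 1. Every unit priced at $22,493.
Revenue = 6 × 22,493 = $134,958.

Total revenue: $134,958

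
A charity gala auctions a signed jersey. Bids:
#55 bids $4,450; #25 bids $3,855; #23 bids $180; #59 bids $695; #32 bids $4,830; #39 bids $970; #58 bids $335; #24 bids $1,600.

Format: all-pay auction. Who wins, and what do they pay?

#32 pays $4,830

All-pay auction: the highest bidder wins the item, but every bidder pays their own bid.
Bids in order: 4,830 (#32) > 4,450 (#55) > 3,855 (#25) > 1,600 (#24) > 970 (#39) > 695 (#59) > …
#32 wins with the top bid; all bids are sunk regardless.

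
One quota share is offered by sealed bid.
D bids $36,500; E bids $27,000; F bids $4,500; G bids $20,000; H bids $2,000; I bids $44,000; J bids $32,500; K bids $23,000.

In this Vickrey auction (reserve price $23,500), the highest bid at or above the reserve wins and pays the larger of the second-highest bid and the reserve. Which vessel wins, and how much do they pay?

I pays $36,500

Bids ranked: 44,000 (I) > 36,500 (D) > 32,500 (J) > 27,000 (E) > 23,000 (K) > 20,000 (G) > …
I has the top bid at or above the reserve ($44,000).
max(second-highest $36,500, reserve $23,500) = $36,500; the reserve does not bind.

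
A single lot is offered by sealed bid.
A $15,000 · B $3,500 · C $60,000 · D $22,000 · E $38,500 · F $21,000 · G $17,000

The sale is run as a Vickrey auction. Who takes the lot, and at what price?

C pays $38,500

Bids in order: 60,000 (C) > 38,500 (E) > 22,000 (D) > 21,000 (F) > 17,000 (G) > 15,000 (A) > …
C is highest; pays the second-highest bid, $38,500.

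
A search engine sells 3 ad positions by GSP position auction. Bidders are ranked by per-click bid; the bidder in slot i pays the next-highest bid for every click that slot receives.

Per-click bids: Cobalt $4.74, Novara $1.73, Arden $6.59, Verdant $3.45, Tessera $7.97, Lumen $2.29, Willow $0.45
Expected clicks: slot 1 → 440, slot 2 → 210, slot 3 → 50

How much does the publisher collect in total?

Sorting advertisers: $7.97 (Tessera) > $6.59 (Arden) > $4.74 (Cobalt) > $3.45 (Verdant) > …
Slot 1: Tessera pays $6.59 × 440 = $2899.60
Slot 2: Arden pays $4.74 × 210 = $995.40
Slot 3: Cobalt pays $3.45 × 50 = $172.50
Total = $4067.50

Total revenue: $4067.50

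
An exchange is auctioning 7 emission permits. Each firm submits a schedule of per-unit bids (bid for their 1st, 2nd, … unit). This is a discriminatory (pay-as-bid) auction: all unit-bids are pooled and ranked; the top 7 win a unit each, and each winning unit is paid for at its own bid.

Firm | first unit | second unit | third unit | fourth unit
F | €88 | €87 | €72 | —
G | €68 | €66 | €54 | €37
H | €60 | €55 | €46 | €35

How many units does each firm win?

Merging the schedules and taking the best 7: 88 (F-1), 87 (F-2), 72 (F-3), 68 (G-1), 66 (G-2), 60 (H-1), 55 (H-2)
Next rejected bid: €54 (not a price — pay-as-bid).
Allocation: F 3, G 2, H 2.

F 3, G 2, H 2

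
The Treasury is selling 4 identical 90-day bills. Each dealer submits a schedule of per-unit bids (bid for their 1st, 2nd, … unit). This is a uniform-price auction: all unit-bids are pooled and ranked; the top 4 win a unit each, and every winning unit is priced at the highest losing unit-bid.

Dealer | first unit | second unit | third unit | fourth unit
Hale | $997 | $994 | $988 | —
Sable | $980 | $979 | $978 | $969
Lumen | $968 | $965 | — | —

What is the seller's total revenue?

Total revenue: $3,916

Merging the schedules and taking the best 4: 997 (Hale-1), 994 (Hale-2), 988 (Hale-3), 980 (Sable-1)
First bid not allocated: $979.
Allocation: Hale 3, Sable 1. Every unit priced at $979.
Revenue = 4 × 979 = $3,916.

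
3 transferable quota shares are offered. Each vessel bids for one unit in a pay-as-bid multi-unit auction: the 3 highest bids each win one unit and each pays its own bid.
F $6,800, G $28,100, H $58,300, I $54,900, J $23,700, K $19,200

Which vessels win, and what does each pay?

H $58,300, I $54,900, G $28,100

Ordering the bids: 58,300 (H), 54,900 (I), 28,100 (G), 23,700 (J), 19,200 (K), …
The 3 highest are H, I, G.
Each winner pays its own bid: H $58,300, I $54,900, G $28,100.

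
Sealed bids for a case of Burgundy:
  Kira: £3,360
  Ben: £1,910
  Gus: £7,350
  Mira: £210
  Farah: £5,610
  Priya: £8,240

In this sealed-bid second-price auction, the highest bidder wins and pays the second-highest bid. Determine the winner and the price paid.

Priya pays £7,350

Rule: the highest bidder wins and pays the second-highest bid.
Sorting bids: 8,240 (Priya) > 7,350 (Gus) > 5,610 (Farah) > 3,360 (Kira) > 1,910 (Ben) > 210 (Mira)
Priya is highest; pays the second-highest bid, £7,350.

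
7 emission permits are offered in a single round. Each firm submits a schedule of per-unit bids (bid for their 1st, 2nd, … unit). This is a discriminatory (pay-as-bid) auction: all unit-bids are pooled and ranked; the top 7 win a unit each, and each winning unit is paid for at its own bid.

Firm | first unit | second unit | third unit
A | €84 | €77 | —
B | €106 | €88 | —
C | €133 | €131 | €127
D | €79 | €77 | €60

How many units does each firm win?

Merging the schedules and taking the best 7: 133 (C-1), 131 (C-2), 127 (C-3), 106 (B-1), 88 (B-2), 84 (A-1), 79 (D-1)
Next rejected bid: €77 (not a price — pay-as-bid).
Allocation: A 1, B 2, C 3, D 1.

A 1, B 2, C 3, D 1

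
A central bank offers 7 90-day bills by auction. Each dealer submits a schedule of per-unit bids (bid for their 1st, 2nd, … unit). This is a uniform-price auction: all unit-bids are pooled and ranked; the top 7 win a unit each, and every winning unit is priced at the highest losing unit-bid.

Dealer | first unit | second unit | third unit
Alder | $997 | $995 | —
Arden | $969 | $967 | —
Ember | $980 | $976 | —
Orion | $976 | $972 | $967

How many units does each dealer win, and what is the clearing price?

All unit-bids, highest first — top 7: 997 (Alder-1), 995 (Alder-2), 980 (Ember-1), 976 (Ember-2), 976 (Orion-1), 972 (Orion-2), 969 (Arden-1)
First bid not allocated: $967.
Allocation: Alder 2, Arden 1, Ember 2, Orion 2.

Alder 2, Arden 1, Ember 2, Orion 2; clearing price $967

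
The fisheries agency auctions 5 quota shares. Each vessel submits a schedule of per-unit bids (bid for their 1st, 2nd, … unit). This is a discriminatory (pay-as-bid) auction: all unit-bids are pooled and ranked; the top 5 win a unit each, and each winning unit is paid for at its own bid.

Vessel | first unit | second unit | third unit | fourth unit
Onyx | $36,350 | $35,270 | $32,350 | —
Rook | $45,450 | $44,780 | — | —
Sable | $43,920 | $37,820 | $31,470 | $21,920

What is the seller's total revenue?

Pooled unit-bids ranked (top 5): 45,450 (Rook-1), 44,780 (Rook-2), 43,920 (Sable-1), 37,820 (Sable-2), 36,350 (Onyx-1)
Next rejected bid: $35,270 (not a price — pay-as-bid).
Each winning unit pays its own bid.
Revenue = 45,450 + 44,780 + 43,920 + 37,820 + 36,350 = $208,320.

Total revenue: $208,320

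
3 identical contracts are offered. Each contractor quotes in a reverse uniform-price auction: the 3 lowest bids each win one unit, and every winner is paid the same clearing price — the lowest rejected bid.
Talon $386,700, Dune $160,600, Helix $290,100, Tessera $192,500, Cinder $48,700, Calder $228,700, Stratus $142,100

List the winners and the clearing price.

Cinder, Stratus, Dune; each is paid $192,500

Ordering the bids: 48,700 (Cinder), 142,100 (Stratus), 160,600 (Dune), 192,500 (Tessera), 228,700 (Calder), …
The 3 lowest are Cinder, Stratus, Dune.
Lowest unsuccessful bid: $192,500 → clearing price.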